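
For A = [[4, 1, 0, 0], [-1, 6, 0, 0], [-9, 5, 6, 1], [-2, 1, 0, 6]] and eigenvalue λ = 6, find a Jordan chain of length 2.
We seek v_1 ∈ ker((A - 6I)^2) \ ker(A - 6I), then set v_{i+1} = (A - 6I) v_i.

One such chain is v_1 = [[0, 0, 1, 1]]^T, v_2 = [[0, 0, 1, 0]]^T. Check: (A - 6I) v_2 = [[0, 0, 0, 0]]^T = 0.

v_1 = [[0, 0, 1, 1]]^T, v_2 = [[0, 0, 1, 0]]^T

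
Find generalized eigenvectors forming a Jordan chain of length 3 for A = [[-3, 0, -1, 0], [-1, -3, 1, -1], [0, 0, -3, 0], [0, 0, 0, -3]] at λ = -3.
v_1 = [[0, 0, 1, 0]]^T, v_2 = [[-1, 1, 0, 0]]^T, v_3 = [[0, 1, 0, 0]]^T

We seek v_1 ∈ ker((A + 3I)^3) \ ker((A + 3I)^2), then set v_{i+1} = (A + 3I) v_i.

One such chain is v_1 = [[0, 0, 1, 0]]^T, v_2 = [[-1, 1, 0, 0]]^T, v_3 = [[0, 1, 0, 0]]^T. Check: (A + 3I) v_3 = [[0, 0, 0, 0]]^T = 0.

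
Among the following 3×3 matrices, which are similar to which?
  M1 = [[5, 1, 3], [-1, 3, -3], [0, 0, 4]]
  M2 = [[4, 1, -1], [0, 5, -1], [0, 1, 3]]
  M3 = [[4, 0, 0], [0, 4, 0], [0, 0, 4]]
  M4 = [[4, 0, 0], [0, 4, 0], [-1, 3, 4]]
2 classes: {M1, M2, M4}, {M3}

Characteristic polynomials: χ_{M1} = (x - 4)^3, χ_{M2} = (x - 4)^3, χ_{M3} = (x - 4)^3, χ_{M4} = (x - 4)^3.

{M1, M2, M4}: invariant factors x - 4, (x - 4)^2.

{M3}: invariant factors x - 4, x - 4, x - 4.

Matrices are similar if and only if their invariant-factor lists agree; the partition into similarity classes is {M1, M2, M4}, {M3}.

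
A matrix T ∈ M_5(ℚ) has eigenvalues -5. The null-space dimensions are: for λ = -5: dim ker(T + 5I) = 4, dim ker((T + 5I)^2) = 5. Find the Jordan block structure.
Jordan blocks: (-5, 2), (-5, 1), (-5, 1), (-5, 1)

λ = -5: successive nullity increments [4, 1] count blocks of size ≥ k; block sizes are [2, 1, 1, 1].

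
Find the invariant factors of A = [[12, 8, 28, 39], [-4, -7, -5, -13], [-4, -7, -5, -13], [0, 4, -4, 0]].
x^2, x^2

The Jordan structure of A has elementary divisors x^2, x^2. Arranging the block sizes at each eigenvalue in decreasing order and taking row products gives the invariant factors.

Invariant factors (smallest first, each dividing the next): x^2, x^2.

Check: the last factor x^2 is the minimal polynomial, and the product x^4 is the characteristic polynomial.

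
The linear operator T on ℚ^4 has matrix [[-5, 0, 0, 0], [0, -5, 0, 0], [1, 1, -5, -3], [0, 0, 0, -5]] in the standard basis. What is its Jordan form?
J = [[-5, 1, 0, 0], [0, -5, 0, 0], [0, 0, -5, 0], [0, 0, 0, -5]]

The characteristic polynomial is det(xI - A) = (x + 5)^4, so the eigenvalues are -5 (algebraic multiplicity 4).

For λ = -5: rank(A + 5I) = 1, rank((A + 5I)^2) = 0. The eigenspace has dimension 4 - 1 = 3, so there are 3 Jordan blocks; the rank sequence gives block sizes [2, 1, 1].

Assembling the blocks gives the Jordan form J above.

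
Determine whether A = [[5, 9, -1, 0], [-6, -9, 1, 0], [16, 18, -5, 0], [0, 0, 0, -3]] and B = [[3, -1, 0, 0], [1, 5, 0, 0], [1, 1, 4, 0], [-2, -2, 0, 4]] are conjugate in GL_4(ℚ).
No.

trace(A) = -12 but trace(B) = 16. The trace is a similarity invariant, so A and B are not similar.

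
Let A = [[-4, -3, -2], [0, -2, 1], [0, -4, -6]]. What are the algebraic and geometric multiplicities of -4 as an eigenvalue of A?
The characteristic polynomial is (x + 4)^3, so the factor x + 4 appears with exponent 3: the algebraic multiplicity is 3.

rank(A + 4I) = 2, so the eigenspace has dimension 3 - 2 = 1: the geometric multiplicity is 1.

Since 1 < 3, A is not diagonalizable.

algebraic multiplicity 3, geometric multiplicity 1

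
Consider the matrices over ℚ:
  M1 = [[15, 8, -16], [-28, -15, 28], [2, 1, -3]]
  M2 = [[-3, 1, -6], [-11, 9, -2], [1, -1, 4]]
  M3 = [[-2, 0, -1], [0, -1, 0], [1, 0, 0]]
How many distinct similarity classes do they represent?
Characteristic polynomials: χ_{M1} = (x + 1)^3, χ_{M2} = (x - 6)^2(x + 2), χ_{M3} = (x + 1)^3.

{M1, M3}: invariant factors x + 1, (x + 1)^2.

{M2}: invariant factors (x - 6)^2(x + 2).

Matrices are similar if and only if their invariant-factor lists agree; the partition into similarity classes is {M1, M3}, {M2}.

2 classes: {M1, M3}, {M2}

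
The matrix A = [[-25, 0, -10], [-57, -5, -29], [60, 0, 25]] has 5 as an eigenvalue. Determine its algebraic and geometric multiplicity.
algebraic multiplicity 1, geometric multiplicity 1

The characteristic polynomial is (x - 5)(x + 5)^2, so the factor x - 5 appears with exponent 1: the algebraic multiplicity is 1.

rank(A - 5I) = 2, so the eigenspace has dimension 3 - 2 = 1: the geometric multiplicity is 1.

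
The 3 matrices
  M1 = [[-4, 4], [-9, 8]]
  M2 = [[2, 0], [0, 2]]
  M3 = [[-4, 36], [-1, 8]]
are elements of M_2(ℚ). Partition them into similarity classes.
2 classes: {M1, M3}, {M2}

Characteristic polynomials: χ_{M1} = (x - 2)^2, χ_{M2} = (x - 2)^2, χ_{M3} = (x - 2)^2.

{M1, M3}: invariant factors (x - 2)^2.

{M2}: invariant factors x - 2, x - 2.

Matrices are similar if and only if their invariant-factor lists agree; the partition into similarity classes is {M1, M3}, {M2}.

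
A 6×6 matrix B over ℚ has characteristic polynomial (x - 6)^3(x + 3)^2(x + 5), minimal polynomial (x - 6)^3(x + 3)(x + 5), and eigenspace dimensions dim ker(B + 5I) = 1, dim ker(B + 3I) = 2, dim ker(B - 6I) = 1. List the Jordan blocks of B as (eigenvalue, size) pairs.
Jordan blocks: (-5, 1), (-3, 1), (-3, 1), (6, 3)

λ = -5: algebraic multiplicity 1 (exponent in χ_B), largest block size 1 (exponent in m_B), 1 block (geometric multiplicity). This forces block sizes [1].
λ = -3: algebraic multiplicity 2 (exponent in χ_B), largest block size 1 (exponent in m_B), 2 blocks (geometric multiplicity). These force block sizes [1, 1].
λ = 6: algebraic multiplicity 3 (exponent in χ_B), largest block size 3 (exponent in m_B), 1 block (geometric multiplicity). This forces block sizes [3].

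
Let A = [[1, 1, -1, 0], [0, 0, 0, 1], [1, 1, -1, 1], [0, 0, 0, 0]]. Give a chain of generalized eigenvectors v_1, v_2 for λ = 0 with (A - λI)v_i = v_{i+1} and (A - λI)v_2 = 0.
We seek v_1 ∈ ker(A^2) \ ker(A), then set v_{i+1} = A v_i.

One such chain is v_1 = [[0, 0, 0, -1]]^T, v_2 = [[0, -1, -1, 0]]^T. Check: A v_2 = [[0, 0, 0, 0]]^T = 0.

v_1 = [[0, 0, 0, -1]]^T, v_2 = [[0, -1, -1, 0]]^T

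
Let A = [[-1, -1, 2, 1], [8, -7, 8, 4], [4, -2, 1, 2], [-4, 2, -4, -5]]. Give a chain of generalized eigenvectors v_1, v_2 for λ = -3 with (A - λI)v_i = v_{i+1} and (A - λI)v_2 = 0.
v_1 = [[1, 1, 0, 0]]^T, v_2 = [[1, 4, 2, -2]]^T

We seek v_1 ∈ ker((A + 3I)^2) \ ker(A + 3I), then set v_{i+1} = (A + 3I) v_i.

One such chain is v_1 = [[1, 1, 0, 0]]^T, v_2 = [[1, 4, 2, -2]]^T. Check: (A + 3I) v_2 = [[0, 0, 0, 0]]^T = 0.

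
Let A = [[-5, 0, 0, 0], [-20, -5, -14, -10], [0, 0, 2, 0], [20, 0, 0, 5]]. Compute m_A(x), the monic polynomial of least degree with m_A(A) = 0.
m_A(x) = (x - 5)(x - 2)(x + 5)

The characteristic polynomial factors as (x - 5)(x - 2)(x + 5)^2. The minimal polynomial is ∏(x - λ)^{k_λ} where k_λ is the size of the largest Jordan block at λ.

For λ = -5: rank(A + 5I) = 2, and the largest Jordan block has size 1 (the smallest k with rank((A + 5I)^k) = rank((A + 5I)^(k+1))).
For λ = 2: rank(A - 2I) = 3, and the largest Jordan block has size 1 (the smallest k with rank((A - 2I)^k) = rank((A - 2I)^(k+1))).
For λ = 5: rank(A - 5I) = 3, and the largest Jordan block has size 1 (the smallest k with rank((A - 5I)^k) = rank((A - 5I)^(k+1))).

So m_A(x) = (x - 5)(x - 2)(x + 5).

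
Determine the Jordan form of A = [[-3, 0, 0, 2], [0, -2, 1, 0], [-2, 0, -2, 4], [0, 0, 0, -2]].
The characteristic polynomial is det(xI - A) = (x + 2)^3(x + 3), so the eigenvalues are -3 (algebraic multiplicity 1), -2 (algebraic multiplicity 3).

For λ = -3: algebraic multiplicity 1 gives one 1×1 block.

For λ = -2: rank(A + 2I) = 2, rank((A + 2I)^2) = 1. The eigenspace has dimension 4 - 2 = 2, so there are 2 Jordan blocks; the rank sequence gives block sizes [2, 1].

Assembling the blocks gives the Jordan form J above.

J = [[-3, 0, 0, 0], [0, -2, 1, 0], [0, 0, -2, 0], [0, 0, 0, -2]]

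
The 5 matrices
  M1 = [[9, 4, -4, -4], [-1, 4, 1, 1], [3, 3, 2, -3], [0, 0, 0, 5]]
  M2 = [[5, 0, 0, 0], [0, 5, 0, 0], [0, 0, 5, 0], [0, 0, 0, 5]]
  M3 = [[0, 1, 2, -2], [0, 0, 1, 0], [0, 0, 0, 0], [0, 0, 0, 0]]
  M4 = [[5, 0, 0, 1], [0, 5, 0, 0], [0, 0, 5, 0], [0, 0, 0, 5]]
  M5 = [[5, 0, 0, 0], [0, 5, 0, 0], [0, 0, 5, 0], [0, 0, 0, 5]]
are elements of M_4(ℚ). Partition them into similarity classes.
3 classes: {M1, M4}, {M2, M5}, {M3}

Characteristic polynomials: χ_{M1} = (x - 5)^4, χ_{M2} = (x - 5)^4, χ_{M3} = x^4, χ_{M4} = (x - 5)^4, χ_{M5} = (x - 5)^4.

{M1, M4}: invariant factors x - 5, x - 5, (x - 5)^2.

{M2, M5}: invariant factors x - 5, x - 5, x - 5, x - 5.

{M3}: invariant factors x, x^3.

Matrices are similar if and only if their invariant-factor lists agree; the partition into similarity classes is {M1, M4}, {M2, M5}, {M3}.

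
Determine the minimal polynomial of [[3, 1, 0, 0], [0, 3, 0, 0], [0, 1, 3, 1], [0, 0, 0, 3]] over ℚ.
The characteristic polynomial factors as (x - 3)^4. The minimal polynomial is ∏(x - λ)^{k_λ} where k_λ is the size of the largest Jordan block at λ.

For λ = 3: rank(A - 3I) = 2, and the largest Jordan block has size 2 (the smallest k with rank((A - 3I)^k) = rank((A - 3I)^(k+1))).

So m_A(x) = (x - 3)^2.

m_A(x) = (x - 3)^2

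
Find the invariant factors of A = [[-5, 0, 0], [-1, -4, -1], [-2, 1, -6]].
(x + 5)^3

The Jordan structure of A has elementary divisors (x + 5)^3. Arranging the block sizes at each eigenvalue in decreasing order and taking row products gives the invariant factors.

Invariant factors (smallest first, each dividing the next): (x + 5)^3.

Check: the last factor (x + 5)^3 is the minimal polynomial, and the product (x + 5)^3 is the characteristic polynomial.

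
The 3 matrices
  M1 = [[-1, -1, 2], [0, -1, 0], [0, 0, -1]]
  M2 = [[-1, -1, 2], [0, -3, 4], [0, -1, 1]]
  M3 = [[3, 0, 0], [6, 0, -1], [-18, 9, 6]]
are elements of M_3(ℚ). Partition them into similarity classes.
Characteristic polynomials: χ_{M1} = (x + 1)^3, χ_{M2} = (x + 1)^3, χ_{M3} = (x - 3)^3.

{M1, M2}: invariant factors x + 1, (x + 1)^2.

{M3}: invariant factors x - 3, (x - 3)^2.

Matrices are similar if and only if their invariant-factor lists agree; the partition into similarity classes is {M1, M2}, {M3}.

2 classes: {M1, M2}, {M3}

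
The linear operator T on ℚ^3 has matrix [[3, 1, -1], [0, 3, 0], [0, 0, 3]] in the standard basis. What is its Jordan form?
J = [[3, 1, 0], [0, 3, 0], [0, 0, 3]]

The characteristic polynomial is det(xI - A) = (x - 3)^3, so the eigenvalues are 3 (algebraic multiplicity 3).

For λ = 3: rank(A - 3I) = 1, rank((A - 3I)^2) = 0. The eigenspace has dimension 3 - 1 = 2, so there are 2 Jordan blocks; the rank sequence gives block sizes [2, 1].

Assembling the blocks gives the Jordan form J above.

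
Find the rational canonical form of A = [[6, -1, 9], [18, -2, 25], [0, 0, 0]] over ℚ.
R = [[0, 0, 0], [1, 0, -6], [0, 1, 4]]

The invariant factors of A (the non-unit diagonal entries of the Smith normal form of xI - A over ℚ[x]) are x(x^2 - 4x + 6), each dividing the next. The characteristic polynomial is their product, x(x^2 - 4x + 6).

The rational canonical form is the block-diagonal matrix of companion matrices C(f_i):
R = [[0, 0, 0], [1, 0, -6], [0, 1, 4]].

Note the characteristic polynomial does not split into linear factors over ℚ, so A has no Jordan form over ℚ; the rational canonical form exists over any field.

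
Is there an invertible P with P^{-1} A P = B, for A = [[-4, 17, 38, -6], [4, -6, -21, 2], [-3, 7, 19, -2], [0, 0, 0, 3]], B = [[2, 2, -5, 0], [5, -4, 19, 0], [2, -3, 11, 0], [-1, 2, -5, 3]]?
Yes.

Two matrices over a field are similar if and only if they have the same invariant factors.

Both A and B have characteristic polynomial (x - 3)^4 and minimal polynomial (x - 3)^3. Computing further, both have invariant factors x - 3, (x - 3)^3. Hence A and B are similar.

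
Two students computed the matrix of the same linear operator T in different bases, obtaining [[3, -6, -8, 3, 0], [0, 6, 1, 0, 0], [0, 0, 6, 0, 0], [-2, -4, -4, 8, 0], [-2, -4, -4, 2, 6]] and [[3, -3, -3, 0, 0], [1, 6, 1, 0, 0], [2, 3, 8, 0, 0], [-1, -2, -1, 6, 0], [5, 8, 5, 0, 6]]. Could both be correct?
Yes.

Two matrices over a field are similar if and only if they have the same invariant factors.

Both A and B have characteristic polynomial (x - 6)^4(x - 5) and minimal polynomial (x - 6)^2(x - 5). Computing further, both have invariant factors x - 6, x - 6, (x - 6)^2(x - 5). Hence A and B are similar.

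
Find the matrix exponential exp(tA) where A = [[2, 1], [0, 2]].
e^{tA} = [[e^{2*t}, t*e^{2*t}], [0, e^{2*t}]]

A has Jordan form J = [[2, 1], [0, 2]] with A = PJP^{-1}, so e^{tA} = P e^{tJ} P^{-1}.

For a Jordan block J_k(λ), e^{tJ_k(λ)} = e^{λt} · (I + tN + t^2 N^2/2! + ... + t^{k-1} N^{k-1}/(k-1)!) where N is the nilpotent superdiagonal part.

Assembling the blocks and conjugating back gives the entries of e^{tA} as shown above.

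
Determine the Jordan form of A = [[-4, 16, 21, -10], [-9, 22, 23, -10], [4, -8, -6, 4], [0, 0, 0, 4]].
The characteristic polynomial is det(xI - A) = (x - 4)^4, so the eigenvalues are 4 (algebraic multiplicity 4).

For λ = 4: rank(A - 4I) = 2, rank((A - 4I)^2) = 1, rank((A - 4I)^3) = 0. The eigenspace has dimension 4 - 2 = 2, so there are 2 Jordan blocks; the rank sequence gives block sizes [3, 1].

Assembling the blocks gives the Jordan form J above.

J = [[4, 1, 0, 0], [0, 4, 1, 0], [0, 0, 4, 0], [0, 0, 0, 4]]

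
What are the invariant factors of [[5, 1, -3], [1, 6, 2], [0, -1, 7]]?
The Jordan structure of A has elementary divisors (x - 6)^3. Arranging the block sizes at each eigenvalue in decreasing order and taking row products gives the invariant factors.

Invariant factors (smallest first, each dividing the next): (x - 6)^3.

Check: the last factor (x - 6)^3 is the minimal polynomial, and the product (x - 6)^3 is the characteristic polynomial.

(x - 6)^3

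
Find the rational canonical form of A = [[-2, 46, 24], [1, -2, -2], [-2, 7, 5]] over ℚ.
R = [[0, 0, 18], [1, 0, 0], [0, 1, 1]]

The invariant factors of A (the non-unit diagonal entries of the Smith normal form of xI - A over ℚ[x]) are (x - 3)(x^2 + 2x + 6), each dividing the next. The characteristic polynomial is their product, (x - 3)(x^2 + 2x + 6).

The rational canonical form is the block-diagonal matrix of companion matrices C(f_i):
R = [[0, 0, 18], [1, 0, 0], [0, 1, 1]].

Note the characteristic polynomial does not split into linear factors over ℚ, so A has no Jordan form over ℚ; the rational canonical form exists over any field.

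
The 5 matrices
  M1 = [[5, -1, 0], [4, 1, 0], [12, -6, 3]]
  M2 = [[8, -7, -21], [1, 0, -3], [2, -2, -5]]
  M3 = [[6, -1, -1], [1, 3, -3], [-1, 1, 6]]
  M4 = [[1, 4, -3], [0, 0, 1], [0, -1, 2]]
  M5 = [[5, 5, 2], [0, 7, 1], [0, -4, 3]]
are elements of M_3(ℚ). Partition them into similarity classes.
Characteristic polynomials: χ_{M1} = (x - 3)^3, χ_{M2} = (x - 1)^3, χ_{M3} = (x - 5)^3, χ_{M4} = (x - 1)^3, χ_{M5} = (x - 5)^3.

{M1}: invariant factors x - 3, (x - 3)^2.

{M2}: invariant factors x - 1, (x - 1)^2.

{M3, M5}: invariant factors (x - 5)^3.

{M4}: invariant factors (x - 1)^3.

Matrices are similar if and only if their invariant-factor lists agree; the partition into similarity classes is {M1}, {M2}, {M3, M5}, {M4}.

4 classes: {M1}, {M2}, {M3, M5}, {M4}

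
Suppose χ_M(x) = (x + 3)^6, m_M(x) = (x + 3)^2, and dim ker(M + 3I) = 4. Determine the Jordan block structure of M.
Jordan blocks: (-3, 2), (-3, 2), (-3, 1), (-3, 1)

λ = -3: algebraic multiplicity 6 (exponent in χ_M), largest block size 2 (exponent in m_M), 4 blocks (geometric multiplicity). These force block sizes [2, 2, 1, 1].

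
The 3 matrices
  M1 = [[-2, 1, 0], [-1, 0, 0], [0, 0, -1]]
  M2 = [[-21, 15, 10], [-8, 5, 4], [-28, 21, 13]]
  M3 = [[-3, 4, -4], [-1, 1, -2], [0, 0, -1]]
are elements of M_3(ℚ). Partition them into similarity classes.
1 class: {M1, M2, M3}

Characteristic polynomials: χ_{M1} = (x + 1)^3, χ_{M2} = (x + 1)^3, χ_{M3} = (x + 1)^3.

{M1, M2, M3}: invariant factors x + 1, (x + 1)^2.

Matrices are similar if and only if their invariant-factor lists agree; the partition into similarity classes is {M1, M2, M3}.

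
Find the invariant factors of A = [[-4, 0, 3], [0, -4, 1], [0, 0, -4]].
The Jordan structure of A has elementary divisors (x + 4)^2, (x + 4). Arranging the block sizes at each eigenvalue in decreasing order and taking row products gives the invariant factors.

Invariant factors (smallest first, each dividing the next): x + 4, (x + 4)^2.

Check: the last factor (x + 4)^2 is the minimal polynomial, and the product (x + 4)^3 is the characteristic polynomial.

x + 4, (x + 4)^2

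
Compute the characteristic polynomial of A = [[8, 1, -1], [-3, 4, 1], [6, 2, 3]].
χ_A(x) = (x - 5)^3

xI - A = [[x - 8, -1, 1], [3, x - 4, -1], [-6, -2, x - 3]].

Expanding det(xI - A) along the first row:
det(xI - A) = + (x - 8)·det([[x - 4, -1], [-2, x - 3]]) - (-1)·det([[3, -1], [-6, x - 3]]) + (1)·det([[3, x - 4], [-6, -2]]).

Evaluating gives χ_A(x) = x^3 - 15x^2 + 75x - 125 = (x - 5)^3.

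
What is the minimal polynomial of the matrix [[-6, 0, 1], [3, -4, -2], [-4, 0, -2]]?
The characteristic polynomial factors as (x + 4)^3. The minimal polynomial is ∏(x - λ)^{k_λ} where k_λ is the size of the largest Jordan block at λ.

For λ = -4: rank(A + 4I) = 2, and the largest Jordan block has size 3 (the smallest k with rank((A + 4I)^k) = rank((A + 4I)^(k+1))).

So m_A(x) = (x + 4)^3.

m_A(x) = (x + 4)^3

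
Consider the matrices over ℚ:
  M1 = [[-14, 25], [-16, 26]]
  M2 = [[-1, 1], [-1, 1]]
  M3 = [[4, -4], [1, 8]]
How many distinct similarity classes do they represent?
2 classes: {M1, M3}, {M2}

Characteristic polynomials: χ_{M1} = (x - 6)^2, χ_{M2} = x^2, χ_{M3} = (x - 6)^2.

{M1, M3}: invariant factors (x - 6)^2.

{M2}: invariant factors x^2.

Matrices are similar if and only if their invariant-factor lists agree; the partition into similarity classes is {M1, M3}, {M2}.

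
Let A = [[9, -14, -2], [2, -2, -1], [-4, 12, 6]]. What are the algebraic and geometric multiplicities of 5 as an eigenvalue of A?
The characteristic polynomial is (x - 5)(x - 4)^2, so the factor x - 5 appears with exponent 1: the algebraic multiplicity is 1.

rank(A - 5I) = 2, so the eigenspace has dimension 3 - 2 = 1: the geometric multiplicity is 1.

algebraic multiplicity 1, geometric multiplicity 1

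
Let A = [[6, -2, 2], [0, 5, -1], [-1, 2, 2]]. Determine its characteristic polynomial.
xI - A = [[x - 6, 2, -2], [0, x - 5, 1], [1, -2, x - 2]].

Expanding det(xI - A) along the first row:
det(xI - A) = + (x - 6)·det([[x - 5, 1], [-2, x - 2]]) - (2)·det([[0, 1], [1, x - 2]]) + (-2)·det([[0, x - 5], [1, -2]]).

Evaluating gives χ_A(x) = x^3 - 13x^2 + 56x - 80 = (x - 5)(x - 4)^2.

χ_A(x) = (x - 5)(x - 4)^2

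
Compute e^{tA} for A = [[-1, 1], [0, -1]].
A has Jordan form J = [[-1, 1], [0, -1]] with A = PJP^{-1}, so e^{tA} = P e^{tJ} P^{-1}.

For a Jordan block J_k(λ), e^{tJ_k(λ)} = e^{λt} · (I + tN + t^2 N^2/2! + ... + t^{k-1} N^{k-1}/(k-1)!) where N is the nilpotent superdiagonal part.

Assembling the blocks and conjugating back gives the entries of e^{tA} as shown above.

e^{tA} = [[e^{-t}, t*e^{-t}], [0, e^{-t}]]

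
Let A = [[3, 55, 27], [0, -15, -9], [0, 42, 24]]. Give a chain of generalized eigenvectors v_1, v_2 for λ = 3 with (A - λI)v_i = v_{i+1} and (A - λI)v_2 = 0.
We seek v_1 ∈ ker((A - 3I)^2) \ ker(A - 3I), then set v_{i+1} = (A - 3I) v_i.

One such chain is v_1 = [[-3, 1, -2]]^T, v_2 = [[1, 0, 0]]^T. Check: (A - 3I) v_2 = [[0, 0, 0]]^T = 0.

v_1 = [[-3, 1, -2]]^T, v_2 = [[1, 0, 0]]^T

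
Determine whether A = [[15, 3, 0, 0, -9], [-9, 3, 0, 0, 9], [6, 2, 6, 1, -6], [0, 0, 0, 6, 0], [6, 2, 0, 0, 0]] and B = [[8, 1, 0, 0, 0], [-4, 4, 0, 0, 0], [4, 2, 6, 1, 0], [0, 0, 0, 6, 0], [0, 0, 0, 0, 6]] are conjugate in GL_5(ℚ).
Yes.

Two matrices over a field are similar if and only if they have the same invariant factors.

Both A and B have characteristic polynomial (x - 6)^5 and minimal polynomial (x - 6)^2. Computing further, both have invariant factors x - 6, (x - 6)^2, (x - 6)^2. Hence A and B are similar.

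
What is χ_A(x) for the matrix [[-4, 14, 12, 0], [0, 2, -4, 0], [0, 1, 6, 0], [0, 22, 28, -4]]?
xI - A = [[x + 4, -14, -12, 0], [0, x - 2, 4, 0], [0, -1, x - 6, 0], [0, -22, -28, x + 4]].

Expanding det(xI - A) along the first row:
det(xI - A) = + (x + 4)·det([[x - 2, 4, 0], [-1, x - 6, 0], [-22, -28, x + 4]]) - (-14)·det([[0, 4, 0], [0, x - 6, 0], [0, -28, x + 4]]) + (-12)·det([[0, x - 2, 0], [0, -1, 0], [0, -22, x + 4]]) - (0)·det([[0, x - 2, 4], [0, -1, x - 6], [0, -22, -28]]).

Evaluating gives χ_A(x) = x^4 - 32x^2 + 256 = (x - 4)^2(x + 4)^2.

χ_A(x) = (x - 4)^2(x + 4)^2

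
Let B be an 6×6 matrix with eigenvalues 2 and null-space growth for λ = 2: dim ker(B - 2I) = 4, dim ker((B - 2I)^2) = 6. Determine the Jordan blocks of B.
λ = 2: successive nullity increments [4, 2] count blocks of size ≥ k; block sizes are [2, 2, 1, 1].

Jordan blocks: (2, 2), (2, 2), (2, 1), (2, 1)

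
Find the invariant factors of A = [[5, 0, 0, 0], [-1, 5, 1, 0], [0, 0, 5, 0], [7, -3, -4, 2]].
The Jordan structure of A has elementary divisors (x - 2), (x - 5)^2, (x - 5). Arranging the block sizes at each eigenvalue in decreasing order and taking row products gives the invariant factors.

Invariant factors (smallest first, each dividing the next): x - 5, (x - 5)^2(x - 2).

Check: the last factor (x - 5)^2(x - 2) is the minimal polynomial, and the product (x - 5)^3(x - 2) is the characteristic polynomial.

x - 5, (x - 5)^2(x - 2)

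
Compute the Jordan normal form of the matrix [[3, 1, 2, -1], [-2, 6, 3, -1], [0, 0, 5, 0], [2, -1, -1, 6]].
The characteristic polynomial is det(xI - A) = (x - 5)^4, so the eigenvalues are 5 (algebraic multiplicity 4).

For λ = 5: rank(A - 5I) = 2, rank((A - 5I)^2) = 0. The eigenspace has dimension 4 - 2 = 2, so there are 2 Jordan blocks; the rank sequence gives block sizes [2, 2].

Assembling the blocks gives the Jordan form J above.

J = [[5, 1, 0, 0], [0, 5, 0, 0], [0, 0, 5, 1], [0, 0, 0, 5]]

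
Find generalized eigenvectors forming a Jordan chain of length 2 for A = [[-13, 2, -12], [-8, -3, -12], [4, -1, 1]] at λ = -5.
We seek v_1 ∈ ker((A + 5I)^2) \ ker(A + 5I), then set v_{i+1} = (A + 5I) v_i.

One such chain is v_1 = [[2, 1, -1]]^T, v_2 = [[-2, -2, 1]]^T. Check: (A + 5I) v_2 = [[0, 0, 0]]^T = 0.

v_1 = [[2, 1, -1]]^T, v_2 = [[-2, -2, 1]]^T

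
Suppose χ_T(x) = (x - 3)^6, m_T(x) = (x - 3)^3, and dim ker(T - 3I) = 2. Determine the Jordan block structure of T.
Jordan blocks: (3, 3), (3, 3)

λ = 3: algebraic multiplicity 6 (exponent in χ_T), largest block size 3 (exponent in m_T), 2 blocks (geometric multiplicity). These force block sizes [3, 3].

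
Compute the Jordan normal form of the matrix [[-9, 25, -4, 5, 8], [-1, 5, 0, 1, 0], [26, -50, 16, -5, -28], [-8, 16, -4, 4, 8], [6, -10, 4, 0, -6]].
J = [[2, 1, 0, 0, 0], [0, 2, 0, 0, 0], [0, 0, 2, 1, 0], [0, 0, 0, 2, 0], [0, 0, 0, 0, 2]]

The characteristic polynomial is det(xI - A) = (x - 2)^5, so the eigenvalues are 2 (algebraic multiplicity 5).

For λ = 2: rank(A - 2I) = 2, rank((A - 2I)^2) = 0. The eigenspace has dimension 5 - 2 = 3, so there are 3 Jordan blocks; the rank sequence gives block sizes [2, 2, 1].

Assembling the blocks gives the Jordan form J above.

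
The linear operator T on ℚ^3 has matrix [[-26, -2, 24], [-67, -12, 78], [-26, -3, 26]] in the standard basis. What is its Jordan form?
The characteristic polynomial is det(xI - A) = (x + 4)^3, so the eigenvalues are -4 (algebraic multiplicity 3).

For λ = -4: rank(A + 4I) = 2, rank((A + 4I)^2) = 1, rank((A + 4I)^3) = 0. The eigenspace has dimension 3 - 2 = 1, so there is 1 Jordan block; the rank sequence gives block sizes [3].

Assembling the blocks gives the Jordan form J above.

J = [[-4, 1, 0], [0, -4, 1], [0, 0, -4]]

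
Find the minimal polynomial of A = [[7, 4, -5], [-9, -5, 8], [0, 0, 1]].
The characteristic polynomial factors as (x - 1)^3. The minimal polynomial is ∏(x - λ)^{k_λ} where k_λ is the size of the largest Jordan block at λ.

For λ = 1: rank(A - I) = 2, and the largest Jordan block has size 3 (the smallest k with rank((A - I)^k) = rank((A - I)^(k+1))).

So m_A(x) = (x - 1)^3.

m_A(x) = (x - 1)^3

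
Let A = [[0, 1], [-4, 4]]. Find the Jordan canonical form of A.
J = [[2, 1], [0, 2]]

The characteristic polynomial is det(xI - A) = (x - 2)^2, so the eigenvalues are 2 (algebraic multiplicity 2).

For λ = 2: rank(A - 2I) = 1, rank((A - 2I)^2) = 0. The eigenspace has dimension 2 - 1 = 1, so there is 1 Jordan block; the rank sequence gives block sizes [2].

Assembling the blocks gives the Jordan form J above.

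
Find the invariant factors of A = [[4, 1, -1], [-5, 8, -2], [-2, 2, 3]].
The Jordan structure of A has elementary divisors (x - 5)^3. Arranging the block sizes at each eigenvalue in decreasing order and taking row products gives the invariant factors.

Invariant factors (smallest first, each dividing the next): (x - 5)^3.

Check: the last factor (x - 5)^3 is the minimal polynomial, and the product (x - 5)^3 is the characteristic polynomial.

(x - 5)^3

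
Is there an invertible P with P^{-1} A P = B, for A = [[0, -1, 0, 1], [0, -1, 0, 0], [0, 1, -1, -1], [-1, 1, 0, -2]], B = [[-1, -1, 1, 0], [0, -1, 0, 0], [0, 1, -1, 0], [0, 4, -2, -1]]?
Two matrices over a field are similar if and only if they have the same invariant factors.

Both A and B have characteristic polynomial (x + 1)^4 and minimal polynomial (x + 1)^3. Computing further, both have invariant factors x + 1, (x + 1)^3. Hence A and B are similar.

Yes.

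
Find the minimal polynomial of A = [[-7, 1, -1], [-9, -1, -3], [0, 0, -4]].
The characteristic polynomial factors as (x + 4)^3. The minimal polynomial is ∏(x - λ)^{k_λ} where k_λ is the size of the largest Jordan block at λ.

For λ = -4: rank(A + 4I) = 1, and the largest Jordan block has size 2 (the smallest k with rank((A + 4I)^k) = rank((A + 4I)^(k+1))).

So m_A(x) = (x + 4)^2.

m_A(x) = (x + 4)^2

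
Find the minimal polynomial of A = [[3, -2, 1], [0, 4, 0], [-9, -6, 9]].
m_A(x) = (x - 6)^2(x - 4)

The characteristic polynomial factors as (x - 6)^2(x - 4). The minimal polynomial is ∏(x - λ)^{k_λ} where k_λ is the size of the largest Jordan block at λ.

For λ = 4: rank(A - 4I) = 2, and the largest Jordan block has size 1 (the smallest k with rank((A - 4I)^k) = rank((A - 4I)^(k+1))).
For λ = 6: rank(A - 6I) = 2, and the largest Jordan block has size 2 (the smallest k with rank((A - 6I)^k) = rank((A - 6I)^(k+1))).

So m_A(x) = (x - 6)^2(x - 4).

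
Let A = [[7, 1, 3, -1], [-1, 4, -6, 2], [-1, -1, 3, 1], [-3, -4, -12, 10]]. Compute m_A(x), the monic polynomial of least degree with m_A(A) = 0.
m_A(x) = (x - 6)^3

The characteristic polynomial factors as (x - 6)^4. The minimal polynomial is ∏(x - λ)^{k_λ} where k_λ is the size of the largest Jordan block at λ.

For λ = 6: rank(A - 6I) = 2, and the largest Jordan block has size 3 (the smallest k with rank((A - 6I)^k) = rank((A - 6I)^(k+1))).

So m_A(x) = (x - 6)^3.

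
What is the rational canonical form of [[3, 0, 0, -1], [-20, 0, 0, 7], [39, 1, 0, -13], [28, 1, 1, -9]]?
The invariant factors of A (the non-unit diagonal entries of the Smith normal form of xI - A over ℚ[x]) are (x^2 + 3x - 1)^2, each dividing the next. The characteristic polynomial is their product, (x^2 + 3x - 1)^2.

The rational canonical form is the block-diagonal matrix of companion matrices C(f_i):
R = [[0, 0, 0, -1], [1, 0, 0, 6], [0, 1, 0, -7], [0, 0, 1, -6]].

Note the characteristic polynomial does not split into linear factors over ℚ, so A has no Jordan form over ℚ; the rational canonical form exists over any field.

R = [[0, 0, 0, -1], [1, 0, 0, 6], [0, 1, 0, -7], [0, 0, 1, -6]]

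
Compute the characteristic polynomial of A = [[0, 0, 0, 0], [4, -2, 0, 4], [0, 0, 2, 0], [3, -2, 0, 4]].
xI - A = [[x, 0, 0, 0], [-4, x + 2, 0, -4], [0, 0, x - 2, 0], [-3, 2, 0, x - 4]].

Expanding det(xI - A) along the first row:
det(xI - A) = + (x)·det([[x + 2, 0, -4], [0, x - 2, 0], [2, 0, x - 4]]) - (0)·det([[-4, 0, -4], [0, x - 2, 0], [-3, 0, x - 4]]) + (0)·det([[-4, x + 2, -4], [0, 0, 0], [-3, 2, x - 4]]) - (0)·det([[-4, x + 2, 0], [0, 0, x - 2], [-3, 2, 0]]).

Evaluating gives χ_A(x) = x^4 - 4x^3 + 4x^2 = x^2(x - 2)^2.

χ_A(x) = x^2(x - 2)^2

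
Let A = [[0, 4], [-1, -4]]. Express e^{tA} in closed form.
A has Jordan form J = [[-2, 1], [0, -2]] with A = PJP^{-1}, so e^{tA} = P e^{tJ} P^{-1}.

For a Jordan block J_k(λ), e^{tJ_k(λ)} = e^{λt} · (I + tN + t^2 N^2/2! + ... + t^{k-1} N^{k-1}/(k-1)!) where N is the nilpotent superdiagonal part.

Assembling the blocks and conjugating back gives the entries of e^{tA} as shown above.

e^{tA} = [[(2*t + 1)*e^{-2*t}, 4*t*e^{-2*t}], [-t*e^{-2*t}, (1 - 2*t)*e^{-2*t}]]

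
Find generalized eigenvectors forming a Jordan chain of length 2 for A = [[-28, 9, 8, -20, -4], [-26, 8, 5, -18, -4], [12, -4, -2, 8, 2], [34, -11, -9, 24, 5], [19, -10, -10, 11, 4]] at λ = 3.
We seek v_1 ∈ ker((A - 3I)^2) \ ker(A - 3I), then set v_{i+1} = (A - 3I) v_i.

One such chain is v_1 = [[8, 8, -4, -10, -1]]^T, v_2 = [[-4, -4, 2, 5, 1]]^T. Check: (A - 3I) v_2 = [[0, 0, 0, 0, 0]]^T = 0.

v_1 = [[8, 8, -4, -10, -1]]^T, v_2 = [[-4, -4, 2, 5, 1]]^T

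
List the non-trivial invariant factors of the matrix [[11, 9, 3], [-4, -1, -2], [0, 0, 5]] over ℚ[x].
The Jordan structure of A has elementary divisors (x - 5)^2, (x - 5). Arranging the block sizes at each eigenvalue in decreasing order and taking row products gives the invariant factors.

Invariant factors (smallest first, each dividing the next): x - 5, (x - 5)^2.

Check: the last factor (x - 5)^2 is the minimal polynomial, and the product (x - 5)^3 is the characteristic polynomial.

x - 5, (x - 5)^2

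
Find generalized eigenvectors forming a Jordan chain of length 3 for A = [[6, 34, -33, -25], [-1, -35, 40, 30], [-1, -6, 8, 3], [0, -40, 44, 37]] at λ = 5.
We seek v_1 ∈ ker((A - 5I)^3) \ ker((A - 5I)^2), then set v_{i+1} = (A - 5I) v_i.

One such chain is v_1 = [[0, 1, 1, 0]]^T, v_2 = [[1, 0, -3, 4]]^T, v_3 = [[0, -1, 2, -4]]^T. Check: (A - 5I) v_3 = [[0, 0, 0, 0]]^T = 0.

v_1 = [[0, 1, 1, 0]]^T, v_2 = [[1, 0, -3, 4]]^T, v_3 = [[0, -1, 2, -4]]^T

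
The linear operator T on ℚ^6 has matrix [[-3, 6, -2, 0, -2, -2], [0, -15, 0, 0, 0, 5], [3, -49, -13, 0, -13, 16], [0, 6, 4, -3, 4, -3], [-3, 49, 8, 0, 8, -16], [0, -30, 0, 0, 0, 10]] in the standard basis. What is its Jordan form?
The characteristic polynomial is det(xI - A) = x^2(x + 3)^2(x + 5)^2, so the eigenvalues are -5 (algebraic multiplicity 2), -3 (algebraic multiplicity 2), 0 (algebraic multiplicity 2).

For λ = -5: rank(A + 5I) = 4. The eigenspace has dimension 6 - 4 = 2, so there are 2 Jordan blocks; the rank sequence gives block sizes [1, 1].

For λ = -3: rank(A + 3I) = 4. The eigenspace has dimension 6 - 4 = 2, so there are 2 Jordan blocks; the rank sequence gives block sizes [1, 1].

For λ = 0: rank(A) = 5, rank(A^2) = 4. The eigenspace has dimension 6 - 5 = 1, so there is 1 Jordan block; the rank sequence gives block sizes [2].

Assembling the blocks gives the Jordan form J above.

J = [[-5, 0, 0, 0, 0, 0], [0, -5, 0, 0, 0, 0], [0, 0, -3, 0, 0, 0], [0, 0, 0, -3, 0, 0], [0, 0, 0, 0, 0, 1], [0, 0, 0, 0, 0, 0]]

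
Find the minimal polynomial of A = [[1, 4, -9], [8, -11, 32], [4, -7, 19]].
The characteristic polynomial factors as (x - 3)^3. The minimal polynomial is ∏(x - λ)^{k_λ} where k_λ is the size of the largest Jordan block at λ.

For λ = 3: rank(A - 3I) = 2, and the largest Jordan block has size 3 (the smallest k with rank((A - 3I)^k) = rank((A - 3I)^(k+1))).

So m_A(x) = (x - 3)^3.

m_A(x) = (x - 3)^3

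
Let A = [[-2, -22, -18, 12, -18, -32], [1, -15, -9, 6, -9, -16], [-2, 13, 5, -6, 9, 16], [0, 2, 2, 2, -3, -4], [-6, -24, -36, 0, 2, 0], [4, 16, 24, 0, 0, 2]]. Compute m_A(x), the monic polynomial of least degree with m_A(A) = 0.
m_A(x) = (x - 2)^2(x + 4)^3

The characteristic polynomial factors as (x - 2)^3(x + 4)^3. The minimal polynomial is ∏(x - λ)^{k_λ} where k_λ is the size of the largest Jordan block at λ.

For λ = -4: rank(A + 4I) = 5, and the largest Jordan block has size 3 (the smallest k with rank((A + 4I)^k) = rank((A + 4I)^(k+1))).
For λ = 2: rank(A - 2I) = 4, and the largest Jordan block has size 2 (the smallest k with rank((A - 2I)^k) = rank((A - 2I)^(k+1))).

So m_A(x) = (x - 2)^2(x + 4)^3.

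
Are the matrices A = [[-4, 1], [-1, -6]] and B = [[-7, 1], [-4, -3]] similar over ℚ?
Two matrices over a field are similar if and only if they have the same invariant factors.

Both A and B have characteristic polynomial (x + 5)^2 and minimal polynomial (x + 5)^2. Computing further, both have invariant factors (x + 5)^2. Hence A and B are similar.

Yes.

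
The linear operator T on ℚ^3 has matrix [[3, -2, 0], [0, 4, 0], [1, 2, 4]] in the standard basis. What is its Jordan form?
J = [[3, 0, 0], [0, 4, 0], [0, 0, 4]]

The characteristic polynomial is det(xI - A) = (x - 4)^2(x - 3), so the eigenvalues are 3 (algebraic multiplicity 1), 4 (algebraic multiplicity 2).

For λ = 3: algebraic multiplicity 1 gives one 1×1 block.

For λ = 4: rank(A - 4I) = 1. The eigenspace has dimension 3 - 1 = 2, so there are 2 Jordan blocks; the rank sequence gives block sizes [1, 1].

Assembling the blocks gives the Jordan form J above.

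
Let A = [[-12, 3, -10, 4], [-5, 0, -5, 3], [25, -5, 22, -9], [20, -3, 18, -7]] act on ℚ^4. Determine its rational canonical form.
The invariant factors of A (the non-unit diagonal entries of the Smith normal form of xI - A over ℚ[x]) are (x - 3)(x^3 - 3x - 3), each dividing the next. The characteristic polynomial is their product, (x - 3)(x^3 - 3x - 3).

The rational canonical form is the block-diagonal matrix of companion matrices C(f_i):
R = [[0, 0, 0, -9], [1, 0, 0, -6], [0, 1, 0, 3], [0, 0, 1, 3]].

Note the characteristic polynomial does not split into linear factors over ℚ, so A has no Jordan form over ℚ; the rational canonical form exists over any field.

R = [[0, 0, 0, -9], [1, 0, 0, -6], [0, 1, 0, 3], [0, 0, 1, 3]]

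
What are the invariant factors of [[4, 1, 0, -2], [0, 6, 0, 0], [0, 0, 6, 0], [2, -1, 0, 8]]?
x - 6, x - 6, (x - 6)^2

The Jordan structure of A has elementary divisors (x - 6)^2, (x - 6), (x - 6). Arranging the block sizes at each eigenvalue in decreasing order and taking row products gives the invariant factors.

Invariant factors (smallest first, each dividing the next): x - 6, x - 6, (x - 6)^2.

Check: the last factor (x - 6)^2 is the minimal polynomial, and the product (x - 6)^4 is the characteristic polynomial.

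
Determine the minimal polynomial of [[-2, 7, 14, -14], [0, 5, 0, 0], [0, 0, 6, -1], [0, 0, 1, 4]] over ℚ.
The characteristic polynomial factors as (x - 5)^3(x + 2). The minimal polynomial is ∏(x - λ)^{k_λ} where k_λ is the size of the largest Jordan block at λ.

For λ = -2: rank(A + 2I) = 3, and the largest Jordan block has size 1 (the smallest k with rank((A + 2I)^k) = rank((A + 2I)^(k+1))).
For λ = 5: rank(A - 5I) = 2, and the largest Jordan block has size 2 (the smallest k with rank((A - 5I)^k) = rank((A - 5I)^(k+1))).

So m_A(x) = (x - 5)^2(x + 2).

m_A(x) = (x - 5)^2(x + 2)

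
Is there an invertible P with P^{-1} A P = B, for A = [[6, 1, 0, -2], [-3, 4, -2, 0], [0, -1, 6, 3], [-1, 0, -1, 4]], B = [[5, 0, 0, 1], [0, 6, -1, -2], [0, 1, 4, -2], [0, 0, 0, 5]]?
Two matrices over a field are similar if and only if they have the same invariant factors.

Both A and B have characteristic polynomial (x - 5)^4 and minimal polynomial (x - 5)^2. Computing further, both have invariant factors (x - 5)^2, (x - 5)^2. Hence A and B are similar.

Yes.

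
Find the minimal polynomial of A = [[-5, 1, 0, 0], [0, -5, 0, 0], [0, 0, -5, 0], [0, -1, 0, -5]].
m_A(x) = (x + 5)^2

The characteristic polynomial factors as (x + 5)^4. The minimal polynomial is ∏(x - λ)^{k_λ} where k_λ is the size of the largest Jordan block at λ.

For λ = -5: rank(A + 5I) = 1, and the largest Jordan block has size 2 (the smallest k with rank((A + 5I)^k) = rank((A + 5I)^(k+1))).

So m_A(x) = (x + 5)^2.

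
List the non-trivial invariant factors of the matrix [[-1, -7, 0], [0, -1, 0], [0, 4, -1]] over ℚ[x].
x + 1, (x + 1)^2

The Jordan structure of A has elementary divisors (x + 1)^2, (x + 1). Arranging the block sizes at each eigenvalue in decreasing order and taking row products gives the invariant factors.

Invariant factors (smallest first, each dividing the next): x + 1, (x + 1)^2.

Check: the last factor (x + 1)^2 is the minimal polynomial, and the product (x + 1)^3 is the characteristic polynomial.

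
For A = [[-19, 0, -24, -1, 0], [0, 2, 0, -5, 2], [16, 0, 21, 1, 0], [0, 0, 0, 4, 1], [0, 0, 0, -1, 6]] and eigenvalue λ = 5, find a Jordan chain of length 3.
We seek v_1 ∈ ker((A - 5I)^3) \ ker((A - 5I)^2), then set v_{i+1} = (A - 5I) v_i.

One such chain is v_1 = [[0, 1, 0, 0, 1]]^T, v_2 = [[0, -1, 0, 1, 1]]^T, v_3 = [[-1, 0, 1, 0, 0]]^T. Check: (A - 5I) v_3 = [[0, 0, 0, 0, 0]]^T = 0.

v_1 = [[0, 1, 0, 0, 1]]^T, v_2 = [[0, -1, 0, 1, 1]]^T, v_3 = [[-1, 0, 1, 0, 0]]^T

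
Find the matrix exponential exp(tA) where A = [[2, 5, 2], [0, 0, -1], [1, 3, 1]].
A has Jordan form J = [[1, 1, 0], [0, 1, 1], [0, 0, 1]] with A = PJP^{-1}, so e^{tA} = P e^{tJ} P^{-1}.

For a Jordan block J_k(λ), e^{tJ_k(λ)} = e^{λt} · (I + tN + t^2 N^2/2! + ... + t^{k-1} N^{k-1}/(k-1)!) where N is the nilpotent superdiagonal part.

Assembling the blocks and conjugating back gives the entries of e^{tA} as shown above.

e^{tA} = [[(3*t^2/2 + t + 1)*e^{t}, t*(3*t + 5)*e^{t}, t*(4 - 3*t)*e^{t}/2], [-t^2*e^{t}/2, (-t^2 - t + 1)*e^{t}, t*(t - 2)*e^{t}/2], [t*(t + 2)*e^{t}/2, t*(t + 3)*e^{t}, (2 - t^2)*e^{t}/2]]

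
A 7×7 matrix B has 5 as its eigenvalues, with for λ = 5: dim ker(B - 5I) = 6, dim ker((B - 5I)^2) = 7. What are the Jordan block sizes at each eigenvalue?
Jordan blocks: (5, 2), (5, 1), (5, 1), (5, 1), (5, 1), (5, 1)

λ = 5: successive nullity increments [6, 1] count blocks of size ≥ k; block sizes are [2, 1, 1, 1, 1, 1].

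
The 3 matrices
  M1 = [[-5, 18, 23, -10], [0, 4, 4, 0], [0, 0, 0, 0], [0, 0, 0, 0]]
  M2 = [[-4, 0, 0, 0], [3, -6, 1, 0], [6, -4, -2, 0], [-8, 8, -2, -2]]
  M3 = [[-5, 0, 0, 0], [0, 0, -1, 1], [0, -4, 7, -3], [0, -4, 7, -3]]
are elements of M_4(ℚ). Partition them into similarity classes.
Characteristic polynomials: χ_{M1} = x^2(x - 4)(x + 5), χ_{M2} = (x + 2)(x + 4)^3, χ_{M3} = x^2(x - 4)(x + 5).

{M1}: invariant factors x, x(x - 4)(x + 5).

{M2}: invariant factors x + 4, (x + 2)(x + 4)^2.

{M3}: invariant factors x^2(x - 4)(x + 5).

Matrices are similar if and only if their invariant-factor lists agree; the partition into similarity classes is {M1}, {M2}, {M3}.

3 classes: {M1}, {M2}, {M3}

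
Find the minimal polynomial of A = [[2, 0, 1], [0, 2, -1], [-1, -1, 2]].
The characteristic polynomial factors as (x - 2)^3. The minimal polynomial is ∏(x - λ)^{k_λ} where k_λ is the size of the largest Jordan block at λ.

For λ = 2: rank(A - 2I) = 2, and the largest Jordan block has size 3 (the smallest k with rank((A - 2I)^k) = rank((A - 2I)^(k+1))).

So m_A(x) = (x - 2)^3.

m_A(x) = (x - 2)^3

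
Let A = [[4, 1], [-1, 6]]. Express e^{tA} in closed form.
e^{tA} = [[(1 - t)*e^{5*t}, t*e^{5*t}], [-t*e^{5*t}, (t + 1)*e^{5*t}]]

A has Jordan form J = [[5, 1], [0, 5]] with A = PJP^{-1}, so e^{tA} = P e^{tJ} P^{-1}.

For a Jordan block J_k(λ), e^{tJ_k(λ)} = e^{λt} · (I + tN + t^2 N^2/2! + ... + t^{k-1} N^{k-1}/(k-1)!) where N is the nilpotent superdiagonal part.

Assembling the blocks and conjugating back gives the entries of e^{tA} as shown above.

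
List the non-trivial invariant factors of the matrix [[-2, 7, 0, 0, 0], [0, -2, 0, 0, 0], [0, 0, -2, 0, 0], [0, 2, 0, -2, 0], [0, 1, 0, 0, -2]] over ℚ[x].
x + 2, x + 2, x + 2, (x + 2)^2

The Jordan structure of A has elementary divisors (x + 2)^2, (x + 2), (x + 2), (x + 2). Arranging the block sizes at each eigenvalue in decreasing order and taking row products gives the invariant factors.

Invariant factors (smallest first, each dividing the next): x + 2, x + 2, x + 2, (x + 2)^2.

Check: the last factor (x + 2)^2 is the minimal polynomial, and the product (x + 2)^5 is the characteristic polynomial.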